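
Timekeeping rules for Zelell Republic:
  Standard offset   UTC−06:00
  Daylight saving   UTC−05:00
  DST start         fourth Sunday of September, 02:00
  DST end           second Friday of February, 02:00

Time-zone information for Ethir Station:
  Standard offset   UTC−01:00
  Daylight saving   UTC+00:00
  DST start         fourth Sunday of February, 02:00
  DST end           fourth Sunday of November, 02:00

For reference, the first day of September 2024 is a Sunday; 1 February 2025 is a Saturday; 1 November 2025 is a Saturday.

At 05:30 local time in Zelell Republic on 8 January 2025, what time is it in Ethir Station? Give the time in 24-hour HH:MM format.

09:30

1 September 2024 is a Sunday, so the first Sunday is September 1 and the fourth is September 22.
1 February 2025 is a Saturday, so the first Friday is February 7 and the second is February 14.
8 January 2025 lies within the daylight-saving period (22 September 2024 – 14 February 2025), so Zelell Republic is on daylight time, UTC−05:00.
05:30 Zelell Republic + 5h = 10:30 UTC.
1 February 2025 is a Saturday, so the first Sunday is February 2 and the fourth is February 23.
1 November 2025 is a Saturday, so the first Sunday is November 2 and the fourth is November 23.
At the standard offset (UTC−01:00), 10:30 UTC − 1h = 09:30 Ethir Station standard time.
Daylight saving runs 23 February – 23 November; the standard-time date in Ethir Station, 8 January 2025, is outside that window, so Ethir Station is on standard time at UTC−01:00.
10:30 UTC − 1h = 09:30 Ethir Station.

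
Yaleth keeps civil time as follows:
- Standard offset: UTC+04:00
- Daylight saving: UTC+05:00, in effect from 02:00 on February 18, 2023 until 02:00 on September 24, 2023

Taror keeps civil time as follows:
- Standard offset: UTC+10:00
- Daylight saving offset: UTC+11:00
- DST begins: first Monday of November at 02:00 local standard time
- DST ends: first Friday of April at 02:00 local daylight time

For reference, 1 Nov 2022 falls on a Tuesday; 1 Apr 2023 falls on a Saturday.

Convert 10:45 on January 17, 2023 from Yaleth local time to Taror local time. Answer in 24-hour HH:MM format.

17:45

Daylight saving runs 18 February – 24 September; January 17, 2023 is outside that window, so Yaleth is on standard time at UTC+04:00.
10:45 Yaleth − 4h = 06:45 UTC.
1 November 2022 is a Tuesday, so the first Monday is November 7.
1 April 2023 is a Saturday, so the first Friday is April 7.
At the standard offset (UTC+10:00), 06:45 UTC + 10h = 16:45 Taror standard time.
The standard-time date in Taror, January 17, 2023, lies within the daylight-saving period (7 November 2022 – 7 April 2023), so Taror is on daylight time, UTC+11:00.
06:45 UTC + 11h = 17:45 Taror.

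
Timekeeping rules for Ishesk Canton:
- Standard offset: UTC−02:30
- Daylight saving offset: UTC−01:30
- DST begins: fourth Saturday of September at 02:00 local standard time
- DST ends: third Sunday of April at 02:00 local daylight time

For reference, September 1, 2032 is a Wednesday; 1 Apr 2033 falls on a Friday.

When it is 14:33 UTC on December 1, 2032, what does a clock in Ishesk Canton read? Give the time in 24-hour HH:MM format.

1 September 2032 is a Wednesday, so the first Saturday is September 4 and the fourth is September 25.
1 April 2033 is a Friday, so the first Sunday is April 3 and the third is April 17.
At the standard offset (UTC−02:30), 14:33 UTC − 2h30m = 12:03 Ishesk Canton standard time.
Daylight saving runs 25 September 2032 – 17 April 2033; the standard-time date in Ishesk Canton, December 1, 2032, is inside that window, so Ishesk Canton is at UTC−01:30.
14:33 UTC − 1h30m = 13:03 local.

13:03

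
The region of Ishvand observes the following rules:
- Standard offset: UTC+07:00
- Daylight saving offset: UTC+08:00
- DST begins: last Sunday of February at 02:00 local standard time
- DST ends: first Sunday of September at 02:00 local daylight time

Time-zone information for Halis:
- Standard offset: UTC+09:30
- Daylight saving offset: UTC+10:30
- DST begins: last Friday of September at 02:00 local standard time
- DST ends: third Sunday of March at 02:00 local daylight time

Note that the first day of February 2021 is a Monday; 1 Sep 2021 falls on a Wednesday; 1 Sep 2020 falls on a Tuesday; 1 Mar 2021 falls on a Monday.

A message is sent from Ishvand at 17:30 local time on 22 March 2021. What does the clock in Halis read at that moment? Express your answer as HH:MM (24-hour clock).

19:00

1 February 2021 is a Monday, so Sundays fall on 7, 14, 21, 28; the last is February 28.
1 September 2021 is a Wednesday, so the first Sunday is September 5.
22 March 2021 lies within the daylight-saving period (28 February – 5 September), so Ishvand is on daylight time, UTC+08:00.
17:30 Ishvand − 8h = 09:30 UTC.
1 September 2020 is a Tuesday, so Fridays fall on 4, 11, 18, 25; the last is September 25.
1 March 2021 is a Monday, so the first Sunday is March 7 and the third is March 21.
At the standard offset (UTC+09:30), 09:30 UTC + 9h30m = 19:00 Halis standard time.
The standard-time date in Halis, 22 March 2021, is outside the daylight-saving period (25 September 2020 – 21 March 2021), so Halis is on standard time, UTC+09:30.
09:30 UTC + 9h30m = 19:00 Halis.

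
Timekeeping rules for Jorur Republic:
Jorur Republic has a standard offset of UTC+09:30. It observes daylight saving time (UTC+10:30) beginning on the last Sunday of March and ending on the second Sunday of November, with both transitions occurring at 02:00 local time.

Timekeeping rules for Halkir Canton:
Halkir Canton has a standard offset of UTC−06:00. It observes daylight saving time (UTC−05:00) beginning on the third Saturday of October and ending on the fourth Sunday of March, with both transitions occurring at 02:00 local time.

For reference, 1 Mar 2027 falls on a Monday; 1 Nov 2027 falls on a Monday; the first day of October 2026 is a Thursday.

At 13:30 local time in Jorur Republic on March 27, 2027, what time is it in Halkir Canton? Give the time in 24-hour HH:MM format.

23:00

1 March 2027 is a Monday, so Sundays fall on 7, 14, 21, 28; the last is March 28.
1 November 2027 is a Monday, so the first Sunday is November 7 and the second is November 14.
March 27, 2027 is outside the daylight-saving period (28 March – 14 November), so Jorur Republic is on standard time, UTC+09:30.
13:30 Jorur Republic − 9h30m = 04:00 UTC.
1 October 2026 is a Thursday, so the first Saturday is October 3 and the third is October 17.
1 March 2027 is a Monday, so the first Sunday is March 7 and the fourth is March 28.
At the standard offset (UTC−06:00), 04:00 UTC − 6h = 22:00 Halkir Canton standard time (rolling into the previous day, 26 March 2027).
Daylight saving runs 17 October 2026 – 28 March 2027; the standard-time date in Halkir Canton, March 26, 2027, is inside that window, so Halkir Canton is at UTC−05:00.
04:00 UTC − 5h = 23:00 Halkir Canton (rolling into the previous day, 26 March 2027).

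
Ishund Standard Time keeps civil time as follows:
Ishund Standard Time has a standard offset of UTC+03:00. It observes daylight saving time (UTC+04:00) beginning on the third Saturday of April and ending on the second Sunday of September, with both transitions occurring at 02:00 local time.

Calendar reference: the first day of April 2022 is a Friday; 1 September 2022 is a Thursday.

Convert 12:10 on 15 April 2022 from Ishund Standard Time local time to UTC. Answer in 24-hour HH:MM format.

1 April 2022 is a Friday, so the first Saturday is April 2 and the third is April 16.
1 September 2022 is a Thursday, so the first Sunday is September 4 and the second is September 11.
15 April 2022 is outside the daylight-saving period (16 April – 11 September), so Ishund Standard Time is on standard time, UTC+03:00.
12:10 local − 3h = 09:10 UTC.

09:10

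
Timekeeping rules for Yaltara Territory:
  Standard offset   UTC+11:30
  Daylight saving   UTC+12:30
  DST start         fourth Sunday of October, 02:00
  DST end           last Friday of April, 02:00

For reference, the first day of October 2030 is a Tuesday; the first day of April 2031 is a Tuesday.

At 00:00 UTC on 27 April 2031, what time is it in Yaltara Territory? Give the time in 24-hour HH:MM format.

1 October 2030 is a Tuesday, so the first Sunday is October 6 and the fourth is October 27.
1 April 2031 is a Tuesday, so Fridays fall on 4, 11, 18, 25; the last is April 25.
At the standard offset (UTC+11:30), 00:00 UTC + 11h30m = 11:30 Yaltara Territory standard time.
The standard-time date in Yaltara Territory, 27 April 2031, is outside the daylight-saving period (27 October 2030 – 25 April 2031), so Yaltara Territory is on standard time, UTC+11:30.
00:00 UTC + 11h30m = 11:30 local.

11:30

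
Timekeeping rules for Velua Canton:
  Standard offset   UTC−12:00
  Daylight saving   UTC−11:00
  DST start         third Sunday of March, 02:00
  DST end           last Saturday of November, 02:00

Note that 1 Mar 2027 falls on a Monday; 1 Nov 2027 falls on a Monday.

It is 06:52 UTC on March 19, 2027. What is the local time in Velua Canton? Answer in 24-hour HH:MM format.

18:52

1 March 2027 is a Monday, so the first Sunday is March 7 and the third is March 21.
1 November 2027 is a Monday, so Saturdays fall on 6, 13, 20, 27; the last is November 27.
At the standard offset (UTC−12:00), 06:52 UTC − 12h = 18:52 Velua Canton standard time (rolling into the previous day, 18 March 2027).
Daylight saving runs 21 March – 27 November; the standard-time date in Velua Canton, March 18, 2027, is outside that window, so Velua Canton is on standard time at UTC−12:00.
06:52 UTC − 12h = 18:52 local (rolling into the previous day, 18 March 2027).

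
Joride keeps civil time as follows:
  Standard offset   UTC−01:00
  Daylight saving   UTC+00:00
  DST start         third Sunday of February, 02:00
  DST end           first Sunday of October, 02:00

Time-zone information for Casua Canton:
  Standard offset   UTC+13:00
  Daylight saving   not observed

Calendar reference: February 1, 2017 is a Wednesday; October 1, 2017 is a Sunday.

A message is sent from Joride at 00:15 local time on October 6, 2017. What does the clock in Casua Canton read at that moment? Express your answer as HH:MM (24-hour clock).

1 February 2017 is a Wednesday, so the first Sunday is February 5 and the third is February 19.
1 October 2017 is a Sunday, so the first Sunday is October 1.
October 6, 2017 is outside the daylight-saving period (19 February – 1 October), so Joride is on standard time, UTC−01:00.
00:15 Joride + 1h = 01:15 UTC.
Casua Canton has no daylight saving, so its offset is UTC+13:00 year-round.
01:15 UTC + 13h = 14:15 Casua Canton.

14:15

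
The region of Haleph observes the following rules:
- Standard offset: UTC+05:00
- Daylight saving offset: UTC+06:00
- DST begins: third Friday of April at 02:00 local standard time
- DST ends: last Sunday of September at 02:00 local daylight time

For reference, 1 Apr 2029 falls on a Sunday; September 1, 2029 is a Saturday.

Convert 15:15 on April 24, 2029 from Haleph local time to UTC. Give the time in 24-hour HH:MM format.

09:15

1 April 2029 is a Sunday, so the first Friday is April 6 and the third is April 20.
1 September 2029 is a Saturday, so Sundays fall on 2, 9, 16, 23, 30; the last is September 30.
April 24, 2029 lies within the daylight-saving period (20 April – 30 September), so Haleph is on daylight time, UTC+06:00.
15:15 local − 6h = 09:15 UTC.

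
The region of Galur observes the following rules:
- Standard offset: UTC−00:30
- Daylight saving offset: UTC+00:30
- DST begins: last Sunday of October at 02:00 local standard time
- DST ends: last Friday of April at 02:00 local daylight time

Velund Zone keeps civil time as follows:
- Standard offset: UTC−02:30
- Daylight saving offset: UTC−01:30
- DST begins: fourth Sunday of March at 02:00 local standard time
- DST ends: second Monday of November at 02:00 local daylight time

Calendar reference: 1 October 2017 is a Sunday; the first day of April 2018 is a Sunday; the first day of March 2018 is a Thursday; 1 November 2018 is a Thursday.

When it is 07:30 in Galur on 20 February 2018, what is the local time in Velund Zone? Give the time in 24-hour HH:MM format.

1 October 2017 is a Sunday, so Sundays fall on 1, 8, 15, 22, 29; the last is October 29.
1 April 2018 is a Sunday, so Fridays fall on 6, 13, 20, 27; the last is April 27.
20 February 2018 lies within the daylight-saving period (29 October 2017 – 27 April 2018), so Galur is on daylight time, UTC+00:30.
07:30 Galur − 0h30m = 07:00 UTC.
1 March 2018 is a Thursday, so the first Sunday is March 4 and the fourth is March 25.
1 November 2018 is a Thursday, so the first Monday is November 5 and the second is November 12.
At the standard offset (UTC−02:30), 07:00 UTC − 2h30m = 04:30 Velund Zone standard time.
The standard-time date in Velund Zone, 20 February 2018, does not fall between 25 March and 12 November, so daylight saving is not in effect and Velund Zone is at UTC−02:30.
07:00 UTC − 2h30m = 04:30 Velund Zone.

04:30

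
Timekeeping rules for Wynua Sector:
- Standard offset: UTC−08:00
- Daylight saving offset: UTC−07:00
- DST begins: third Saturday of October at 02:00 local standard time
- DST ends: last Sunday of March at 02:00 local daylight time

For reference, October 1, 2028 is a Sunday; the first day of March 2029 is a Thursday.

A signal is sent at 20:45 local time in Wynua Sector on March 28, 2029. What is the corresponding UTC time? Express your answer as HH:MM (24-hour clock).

04:45

1 October 2028 is a Sunday, so the first Saturday is October 7 and the third is October 21.
1 March 2029 is a Thursday, so Sundays fall on 4, 11, 18, 25; the last is March 25.
Daylight saving runs 21 October 2028 – 25 March 2029; March 28, 2029 is outside that window, so Wynua Sector is on standard time at UTC−08:00.
20:45 local + 8h = 04:45 UTC (rolling into the next day, 29 March 2029).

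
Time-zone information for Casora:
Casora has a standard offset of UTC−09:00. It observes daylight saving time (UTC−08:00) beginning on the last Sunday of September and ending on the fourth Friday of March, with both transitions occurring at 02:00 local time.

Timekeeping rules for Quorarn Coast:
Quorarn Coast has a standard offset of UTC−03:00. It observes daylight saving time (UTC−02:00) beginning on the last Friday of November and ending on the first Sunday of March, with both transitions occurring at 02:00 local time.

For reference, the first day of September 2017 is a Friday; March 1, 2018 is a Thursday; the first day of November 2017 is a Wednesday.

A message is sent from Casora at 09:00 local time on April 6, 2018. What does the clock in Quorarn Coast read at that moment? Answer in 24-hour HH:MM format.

15:00

1 September 2017 is a Friday, so Sundays fall on 3, 10, 17, 24; the last is September 24.
1 March 2018 is a Thursday, so the first Friday is March 2 and the fourth is March 23.
Daylight saving runs 24 September 2017 – 23 March 2018; April 6, 2018 is outside that window, so Casora is on standard time at UTC−09:00.
09:00 Casora + 9h = 18:00 UTC.
1 November 2017 is a Wednesday, so Fridays fall on 3, 10, 17, 24; the last is November 24.
1 March 2018 is a Thursday, so the first Sunday is March 4.
At the standard offset (UTC−03:00), 18:00 UTC − 3h = 15:00 Quorarn Coast standard time.
Daylight saving runs 24 November 2017 – 4 March 2018; the standard-time date in Quorarn Coast, April 6, 2018, is outside that window, so Quorarn Coast is on standard time at UTC−03:00.
18:00 UTC − 3h = 15:00 Quorarn Coast.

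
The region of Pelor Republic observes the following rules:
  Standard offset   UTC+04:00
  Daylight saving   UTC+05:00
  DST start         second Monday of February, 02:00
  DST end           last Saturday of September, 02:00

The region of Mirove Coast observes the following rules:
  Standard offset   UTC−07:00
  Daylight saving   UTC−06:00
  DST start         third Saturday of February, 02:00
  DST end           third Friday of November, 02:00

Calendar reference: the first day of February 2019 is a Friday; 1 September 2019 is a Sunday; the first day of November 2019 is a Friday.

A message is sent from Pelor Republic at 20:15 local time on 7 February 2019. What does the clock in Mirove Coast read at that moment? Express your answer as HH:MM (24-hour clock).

1 February 2019 is a Friday, so the first Monday is February 4 and the second is February 11.
1 September 2019 is a Sunday, so Saturdays fall on 7, 14, 21, 28; the last is September 28.
7 February 2019 does not fall between 11 February and 28 September, so daylight saving is not in effect and Pelor Republic is at UTC+04:00.
20:15 Pelor Republic − 4h = 16:15 UTC.
1 February 2019 is a Friday, so the first Saturday is February 2 and the third is February 16.
1 November 2019 is a Friday, so the first Friday is November 1 and the third is November 15.
At the standard offset (UTC−07:00), 16:15 UTC − 7h = 09:15 Mirove Coast standard time.
The standard-time date in Mirove Coast, 7 February 2019, is outside the daylight-saving period (16 February – 15 November), so Mirove Coast is on standard time, UTC−07:00.
16:15 UTC − 7h = 09:15 Mirove Coast.

09:15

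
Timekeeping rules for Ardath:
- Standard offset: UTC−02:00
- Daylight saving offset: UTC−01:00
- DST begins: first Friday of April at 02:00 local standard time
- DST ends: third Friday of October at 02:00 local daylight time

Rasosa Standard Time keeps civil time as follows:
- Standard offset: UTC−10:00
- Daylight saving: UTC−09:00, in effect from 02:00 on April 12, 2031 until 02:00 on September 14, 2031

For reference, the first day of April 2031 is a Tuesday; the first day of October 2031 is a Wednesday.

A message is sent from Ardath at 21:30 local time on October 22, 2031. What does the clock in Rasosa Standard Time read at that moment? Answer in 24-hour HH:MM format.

1 April 2031 is a Tuesday, so the first Friday is April 4.
1 October 2031 is a Wednesday, so the first Friday is October 3 and the third is October 17.
October 22, 2031 is outside the daylight-saving period (4 April – 17 October), so Ardath is on standard time, UTC−02:00.
21:30 Ardath + 2h = 23:30 UTC.
At the standard offset (UTC−10:00), 23:30 UTC − 10h = 13:30 Rasosa Standard Time standard time.
The standard-time date in Rasosa Standard Time, October 22, 2031, is outside the daylight-saving period (12 April – 14 September), so Rasosa Standard Time is on standard time, UTC−10:00.
23:30 UTC − 10h = 13:30 Rasosa Standard Time.

13:30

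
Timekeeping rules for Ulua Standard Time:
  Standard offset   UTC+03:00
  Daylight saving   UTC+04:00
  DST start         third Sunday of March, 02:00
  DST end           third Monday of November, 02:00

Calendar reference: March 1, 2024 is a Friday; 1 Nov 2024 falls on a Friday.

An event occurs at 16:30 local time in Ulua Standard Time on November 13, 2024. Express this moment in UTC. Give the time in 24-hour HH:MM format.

1 March 2024 is a Friday, so the first Sunday is March 3 and the third is March 17.
1 November 2024 is a Friday, so the first Monday is November 4 and the third is November 18.
November 13, 2024 falls between 17 March and 18 November, so daylight saving is in effect and Ulua Standard Time is at UTC+04:00.
16:30 local − 4h = 12:30 UTC.

12:30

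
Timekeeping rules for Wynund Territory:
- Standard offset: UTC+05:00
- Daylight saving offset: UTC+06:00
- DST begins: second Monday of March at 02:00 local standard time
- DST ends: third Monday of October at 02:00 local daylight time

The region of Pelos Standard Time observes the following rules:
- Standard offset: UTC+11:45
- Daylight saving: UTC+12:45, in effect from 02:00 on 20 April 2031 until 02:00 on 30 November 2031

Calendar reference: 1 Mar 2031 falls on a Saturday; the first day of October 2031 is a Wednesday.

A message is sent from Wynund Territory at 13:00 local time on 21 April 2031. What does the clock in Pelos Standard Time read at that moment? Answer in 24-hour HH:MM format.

19:45

1 March 2031 is a Saturday, so the first Monday is March 3 and the second is March 10.
1 October 2031 is a Wednesday, so the first Monday is October 6 and the third is October 20.
21 April 2031 falls between 10 March and 20 October, so daylight saving is in effect and Wynund Territory is at UTC+06:00.
13:00 Wynund Territory − 6h = 07:00 UTC.
At the standard offset (UTC+11:45), 07:00 UTC + 11h45m = 18:45 Pelos Standard Time standard time.
The standard-time date in Pelos Standard Time, 21 April 2031, lies within the daylight-saving period (20 April – 30 November), so Pelos Standard Time is on daylight time, UTC+12:45.
07:00 UTC + 12h45m = 19:45 Pelos Standard Time.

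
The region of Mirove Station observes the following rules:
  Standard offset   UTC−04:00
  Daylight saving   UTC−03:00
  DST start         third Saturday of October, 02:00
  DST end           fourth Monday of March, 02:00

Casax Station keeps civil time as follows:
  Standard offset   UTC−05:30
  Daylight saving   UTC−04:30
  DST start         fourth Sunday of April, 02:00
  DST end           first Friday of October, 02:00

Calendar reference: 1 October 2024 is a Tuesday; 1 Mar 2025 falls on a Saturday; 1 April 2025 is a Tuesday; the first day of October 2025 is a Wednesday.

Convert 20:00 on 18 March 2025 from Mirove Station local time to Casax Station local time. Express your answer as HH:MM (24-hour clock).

17:30

1 October 2024 is a Tuesday, so the first Saturday is October 5 and the third is October 19.
1 March 2025 is a Saturday, so the first Monday is March 3 and the fourth is March 24.
18 March 2025 lies within the daylight-saving period (19 October 2024 – 24 March 2025), so Mirove Station is on daylight time, UTC−03:00.
20:00 Mirove Station + 3h = 23:00 UTC.
1 April 2025 is a Tuesday, so the first Sunday is April 6 and the fourth is April 27.
1 October 2025 is a Wednesday, so the first Friday is October 3.
At the standard offset (UTC−05:30), 23:00 UTC − 5h30m = 17:30 Casax Station standard time.
Daylight saving runs 27 April – 3 October; the standard-time date in Casax Station, 18 March 2025, is outside that window, so Casax Station is on standard time at UTC−05:30.
23:00 UTC − 5h30m = 17:30 Casax Station.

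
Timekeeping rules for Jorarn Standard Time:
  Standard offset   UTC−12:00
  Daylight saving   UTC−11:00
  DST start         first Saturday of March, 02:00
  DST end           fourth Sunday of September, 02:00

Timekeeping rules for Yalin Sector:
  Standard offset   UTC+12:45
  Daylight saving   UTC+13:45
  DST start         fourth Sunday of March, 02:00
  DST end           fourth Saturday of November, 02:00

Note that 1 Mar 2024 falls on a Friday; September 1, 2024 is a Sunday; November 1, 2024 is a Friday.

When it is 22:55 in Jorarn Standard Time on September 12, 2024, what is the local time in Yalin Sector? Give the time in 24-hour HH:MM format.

1 March 2024 is a Friday, so the first Saturday is March 2.
1 September 2024 is a Sunday, so the first Sunday is September 1 and the fourth is September 22.
September 12, 2024 lies within the daylight-saving period (2 March – 22 September), so Jorarn Standard Time is on daylight time, UTC−11:00.
22:55 Jorarn Standard Time + 11h = 09:55 UTC (rolling into the next day, 13 September 2024).
1 March 2024 is a Friday, so the first Sunday is March 3 and the fourth is March 24.
1 November 2024 is a Friday, so the first Saturday is November 2 and the fourth is November 23.
At the standard offset (UTC+12:45), 09:55 UTC + 12h45m = 22:40 Yalin Sector standard time.
Daylight saving runs 24 March – 23 November; the standard-time date in Yalin Sector, September 13, 2024, is inside that window, so Yalin Sector is at UTC+13:45.
09:55 UTC + 13h45m = 23:40 Yalin Sector.

23:40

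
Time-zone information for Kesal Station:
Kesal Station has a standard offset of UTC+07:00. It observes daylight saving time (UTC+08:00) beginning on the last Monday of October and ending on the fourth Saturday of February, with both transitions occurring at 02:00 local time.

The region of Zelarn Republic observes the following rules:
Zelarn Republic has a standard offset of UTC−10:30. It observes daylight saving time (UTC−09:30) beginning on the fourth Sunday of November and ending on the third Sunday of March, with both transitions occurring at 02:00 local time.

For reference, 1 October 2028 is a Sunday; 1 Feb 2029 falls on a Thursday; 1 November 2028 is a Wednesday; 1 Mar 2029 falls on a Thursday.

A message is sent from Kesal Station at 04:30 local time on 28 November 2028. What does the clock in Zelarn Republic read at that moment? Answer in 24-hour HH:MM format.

1 October 2028 is a Sunday, so Mondays fall on 2, 9, 16, 23, 30; the last is October 30.
1 February 2029 is a Thursday, so the first Saturday is February 3 and the fourth is February 24.
28 November 2028 lies within the daylight-saving period (30 October 2028 – 24 February 2029), so Kesal Station is on daylight time, UTC+08:00.
04:30 Kesal Station − 8h = 20:30 UTC (rolling into the previous day, 27 November 2028).
1 November 2028 is a Wednesday, so the first Sunday is November 5 and the fourth is November 26.
1 March 2029 is a Thursday, so the first Sunday is March 4 and the third is March 18.
At the standard offset (UTC−10:30), 20:30 UTC − 10h30m = 10:00 Zelarn Republic standard time.
Daylight saving runs 26 November 2028 – 18 March 2029; the standard-time date in Zelarn Republic, 27 November 2028, is inside that window, so Zelarn Republic is at UTC−09:30.
20:30 UTC − 9h30m = 11:00 Zelarn Republic.

11:00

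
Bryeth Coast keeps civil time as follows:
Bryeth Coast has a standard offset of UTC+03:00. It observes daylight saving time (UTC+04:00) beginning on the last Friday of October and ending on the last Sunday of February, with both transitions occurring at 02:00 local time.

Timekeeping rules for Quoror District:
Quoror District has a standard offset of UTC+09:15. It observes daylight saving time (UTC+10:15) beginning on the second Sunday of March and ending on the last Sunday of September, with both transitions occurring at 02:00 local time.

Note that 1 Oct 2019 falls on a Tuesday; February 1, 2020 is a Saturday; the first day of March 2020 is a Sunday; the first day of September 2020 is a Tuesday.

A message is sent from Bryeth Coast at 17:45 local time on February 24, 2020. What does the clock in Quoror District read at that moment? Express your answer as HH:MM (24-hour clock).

1 October 2019 is a Tuesday, so Fridays fall on 4, 11, 18, 25; the last is October 25.
1 February 2020 is a Saturday, so Sundays fall on 2, 9, 16, 23; the last is February 23.
February 24, 2020 is outside the daylight-saving period (25 October 2019 – 23 February 2020), so Bryeth Coast is on standard time, UTC+03:00.
17:45 Bryeth Coast − 3h = 14:45 UTC.
1 March 2020 is a Sunday, so the first Sunday is March 1 and the second is March 8.
1 September 2020 is a Tuesday, so Sundays fall on 6, 13, 20, 27; the last is September 27.
At the standard offset (UTC+09:15), 14:45 UTC + 9h15m = 00:00 Quoror District standard time (rolling into the next day, 25 February 2020).
Daylight saving runs 8 March – 27 September; the standard-time date in Quoror District, February 25, 2020, is outside that window, so Quoror District is on standard time at UTC+09:15.
14:45 UTC + 9h15m = 00:00 Quoror District (rolling into the next day, 25 February 2020).

00:00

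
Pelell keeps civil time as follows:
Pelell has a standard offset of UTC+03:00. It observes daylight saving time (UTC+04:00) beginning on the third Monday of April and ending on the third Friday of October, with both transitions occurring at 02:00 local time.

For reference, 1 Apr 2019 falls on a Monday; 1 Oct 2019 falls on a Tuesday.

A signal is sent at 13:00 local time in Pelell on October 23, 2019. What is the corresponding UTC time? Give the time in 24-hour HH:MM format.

1 April 2019 is a Monday, so the first Monday is April 1 and the third is April 15.
1 October 2019 is a Tuesday, so the first Friday is October 4 and the third is October 18.
October 23, 2019 does not fall between 15 April and 18 October, so daylight saving is not in effect and Pelell is at UTC+03:00.
13:00 local − 3h = 10:00 UTC.

10:00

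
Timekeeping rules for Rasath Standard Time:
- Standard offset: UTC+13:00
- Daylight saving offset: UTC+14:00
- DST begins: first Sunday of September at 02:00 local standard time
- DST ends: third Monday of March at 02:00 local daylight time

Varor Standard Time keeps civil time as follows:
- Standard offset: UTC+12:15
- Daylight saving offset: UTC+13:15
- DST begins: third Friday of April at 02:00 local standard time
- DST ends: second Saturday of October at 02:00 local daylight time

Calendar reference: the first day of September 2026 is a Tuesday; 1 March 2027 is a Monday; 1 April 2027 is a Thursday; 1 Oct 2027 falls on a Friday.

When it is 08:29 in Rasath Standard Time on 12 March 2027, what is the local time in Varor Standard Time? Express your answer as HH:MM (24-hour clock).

1 September 2026 is a Tuesday, so the first Sunday is September 6.
1 March 2027 is a Monday, so the first Monday is March 1 and the third is March 15.
Daylight saving runs 6 September 2026 – 15 March 2027; 12 March 2027 is inside that window, so Rasath Standard Time is at UTC+14:00.
08:29 Rasath Standard Time − 14h = 18:29 UTC (rolling into the previous day, 11 March 2027).
1 April 2027 is a Thursday, so the first Friday is April 2 and the third is April 16.
1 October 2027 is a Friday, so the first Saturday is October 2 and the second is October 9.
At the standard offset (UTC+12:15), 18:29 UTC + 12h15m = 06:44 Varor Standard Time standard time (rolling into the next day, 12 March 2027).
Daylight saving runs 16 April – 9 October; the standard-time date in Varor Standard Time, 12 March 2027, is outside that window, so Varor Standard Time is on standard time at UTC+12:15.
18:29 UTC + 12h15m = 06:44 Varor Standard Time (rolling into the next day, 12 March 2027).

06:44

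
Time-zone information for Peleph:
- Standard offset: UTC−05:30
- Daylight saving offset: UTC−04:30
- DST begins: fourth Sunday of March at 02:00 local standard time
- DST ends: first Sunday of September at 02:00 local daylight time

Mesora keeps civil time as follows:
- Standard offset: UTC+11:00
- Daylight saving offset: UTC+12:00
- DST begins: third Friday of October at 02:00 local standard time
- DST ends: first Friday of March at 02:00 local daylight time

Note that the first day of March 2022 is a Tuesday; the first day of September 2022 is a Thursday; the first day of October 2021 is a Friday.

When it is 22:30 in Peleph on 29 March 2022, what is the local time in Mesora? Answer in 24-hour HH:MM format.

1 March 2022 is a Tuesday, so the first Sunday is March 6 and the fourth is March 27.
1 September 2022 is a Thursday, so the first Sunday is September 4.
29 March 2022 falls between 27 March and 4 September, so daylight saving is in effect and Peleph is at UTC−04:30.
22:30 Peleph + 4h30m = 03:00 UTC (rolling into the next day, 30 March 2022).
1 October 2021 is a Friday, so the first Friday is October 1 and the third is October 15.
1 March 2022 is a Tuesday, so the first Friday is March 4.
At the standard offset (UTC+11:00), 03:00 UTC + 11h = 14:00 Mesora standard time.
The standard-time date in Mesora, 30 March 2022, does not fall between 15 October 2021 and 4 March 2022, so daylight saving is not in effect and Mesora is at UTC+11:00.
03:00 UTC + 11h = 14:00 Mesora.

14:00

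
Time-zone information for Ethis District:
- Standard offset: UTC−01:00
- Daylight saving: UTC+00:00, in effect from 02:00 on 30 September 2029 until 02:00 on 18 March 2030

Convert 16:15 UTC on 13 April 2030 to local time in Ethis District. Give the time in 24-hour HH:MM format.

15:15

At the standard offset (UTC−01:00), 16:15 UTC − 1h = 15:15 Ethis District standard time.
The standard-time date in Ethis District, 13 April 2030, is outside the daylight-saving period (30 September 2029 – 18 March 2030), so Ethis District is on standard time, UTC−01:00.
16:15 UTC − 1h = 15:15 local.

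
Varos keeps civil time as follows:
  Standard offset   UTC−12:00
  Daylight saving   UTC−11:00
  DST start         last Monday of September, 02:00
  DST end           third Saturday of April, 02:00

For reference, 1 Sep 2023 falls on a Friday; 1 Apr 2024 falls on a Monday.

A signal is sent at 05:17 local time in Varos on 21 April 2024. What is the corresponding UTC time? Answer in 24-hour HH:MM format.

1 September 2023 is a Friday, so Mondays fall on 4, 11, 18, 25; the last is September 25.
1 April 2024 is a Monday, so the first Saturday is April 6 and the third is April 20.
21 April 2024 is outside the daylight-saving period (25 September 2023 – 20 April 2024), so Varos is on standard time, UTC−12:00.
05:17 local + 12h = 17:17 UTC.

17:17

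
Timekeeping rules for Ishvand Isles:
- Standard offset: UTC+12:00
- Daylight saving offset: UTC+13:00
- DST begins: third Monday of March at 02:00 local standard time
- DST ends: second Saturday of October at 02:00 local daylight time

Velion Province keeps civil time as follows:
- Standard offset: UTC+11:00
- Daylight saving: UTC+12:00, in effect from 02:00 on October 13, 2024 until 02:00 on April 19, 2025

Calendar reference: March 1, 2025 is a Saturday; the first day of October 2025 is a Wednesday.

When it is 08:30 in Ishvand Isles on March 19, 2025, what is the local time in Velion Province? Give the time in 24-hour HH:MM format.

07:30

1 March 2025 is a Saturday, so the first Monday is March 3 and the third is March 17.
1 October 2025 is a Wednesday, so the first Saturday is October 4 and the second is October 11.
Daylight saving runs 17 March – 11 October; March 19, 2025 is inside that window, so Ishvand Isles is at UTC+13:00.
08:30 Ishvand Isles − 13h = 19:30 UTC (rolling into the previous day, 18 March 2025).
At the standard offset (UTC+11:00), 19:30 UTC + 11h = 06:30 Velion Province standard time (rolling into the next day, 19 March 2025).
The standard-time date in Velion Province, March 19, 2025, falls between 13 October 2024 and 19 April 2025, so daylight saving is in effect and Velion Province is at UTC+12:00.
19:30 UTC + 12h = 07:30 Velion Province (rolling into the next day, 19 March 2025).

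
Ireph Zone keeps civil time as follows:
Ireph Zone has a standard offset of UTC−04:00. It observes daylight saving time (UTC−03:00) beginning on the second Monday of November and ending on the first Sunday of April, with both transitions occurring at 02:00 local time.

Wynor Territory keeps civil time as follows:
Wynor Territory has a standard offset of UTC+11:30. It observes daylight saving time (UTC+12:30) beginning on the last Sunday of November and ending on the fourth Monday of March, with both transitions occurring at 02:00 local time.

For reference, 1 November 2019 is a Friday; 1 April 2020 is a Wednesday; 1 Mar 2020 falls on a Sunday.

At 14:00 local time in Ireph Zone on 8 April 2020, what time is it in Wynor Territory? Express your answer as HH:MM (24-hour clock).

05:30

1 November 2019 is a Friday, so the first Monday is November 4 and the second is November 11.
1 April 2020 is a Wednesday, so the first Sunday is April 5.
8 April 2020 does not fall between 11 November 2019 and 5 April 2020, so daylight saving is not in effect and Ireph Zone is at UTC−04:00.
14:00 Ireph Zone + 4h = 18:00 UTC.
1 November 2019 is a Friday, so Sundays fall on 3, 10, 17, 24; the last is November 24.
1 March 2020 is a Sunday, so the first Monday is March 2 and the fourth is March 23.
At the standard offset (UTC+11:30), 18:00 UTC + 11h30m = 05:30 Wynor Territory standard time (rolling into the next day, 9 April 2020).
The standard-time date in Wynor Territory, 9 April 2020, is outside the daylight-saving period (24 November 2019 – 23 March 2020), so Wynor Territory is on standard time, UTC+11:30.
18:00 UTC + 11h30m = 05:30 Wynor Territory (rolling into the next day, 9 April 2020).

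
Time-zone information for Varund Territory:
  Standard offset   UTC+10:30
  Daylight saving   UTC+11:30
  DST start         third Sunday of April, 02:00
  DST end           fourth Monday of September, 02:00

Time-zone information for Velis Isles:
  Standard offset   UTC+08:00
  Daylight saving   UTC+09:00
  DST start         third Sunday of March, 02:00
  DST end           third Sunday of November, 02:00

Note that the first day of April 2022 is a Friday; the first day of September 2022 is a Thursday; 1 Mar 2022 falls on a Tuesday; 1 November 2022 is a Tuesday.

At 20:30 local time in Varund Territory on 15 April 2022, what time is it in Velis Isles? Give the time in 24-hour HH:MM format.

19:00

1 April 2022 is a Friday, so the first Sunday is April 3 and the third is April 17.
1 September 2022 is a Thursday, so the first Monday is September 5 and the fourth is September 26.
15 April 2022 does not fall between 17 April and 26 September, so daylight saving is not in effect and Varund Territory is at UTC+10:30.
20:30 Varund Territory − 10h30m = 10:00 UTC.
1 March 2022 is a Tuesday, so the first Sunday is March 6 and the third is March 20.
1 November 2022 is a Tuesday, so the first Sunday is November 6 and the third is November 20.
At the standard offset (UTC+08:00), 10:00 UTC + 8h = 18:00 Velis Isles standard time.
The standard-time date in Velis Isles, 15 April 2022, falls between 20 March and 20 November, so daylight saving is in effect and Velis Isles is at UTC+09:00.
10:00 UTC + 9h = 19:00 Velis Isles.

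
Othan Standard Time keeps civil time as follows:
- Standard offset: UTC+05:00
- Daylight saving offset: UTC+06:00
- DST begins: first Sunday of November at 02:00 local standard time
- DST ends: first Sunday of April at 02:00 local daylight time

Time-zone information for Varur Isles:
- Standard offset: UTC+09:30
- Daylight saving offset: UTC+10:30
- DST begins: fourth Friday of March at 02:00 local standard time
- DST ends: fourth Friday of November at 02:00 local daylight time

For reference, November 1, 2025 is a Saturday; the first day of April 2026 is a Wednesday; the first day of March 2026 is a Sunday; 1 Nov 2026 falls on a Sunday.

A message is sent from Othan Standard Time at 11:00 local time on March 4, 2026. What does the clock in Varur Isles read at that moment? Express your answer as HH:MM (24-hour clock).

14:30

1 November 2025 is a Saturday, so the first Sunday is November 2.
1 April 2026 is a Wednesday, so the first Sunday is April 5.
March 4, 2026 lies within the daylight-saving period (2 November 2025 – 5 April 2026), so Othan Standard Time is on daylight time, UTC+06:00.
11:00 Othan Standard Time − 6h = 05:00 UTC.
1 March 2026 is a Sunday, so the first Friday is March 6 and the fourth is March 27.
1 November 2026 is a Sunday, so the first Friday is November 6 and the fourth is November 27.
At the standard offset (UTC+09:30), 05:00 UTC + 9h30m = 14:30 Varur Isles standard time.
The standard-time date in Varur Isles, March 4, 2026, does not fall between 27 March and 27 November, so daylight saving is not in effect and Varur Isles is at UTC+09:30.
05:00 UTC + 9h30m = 14:30 Varur Isles.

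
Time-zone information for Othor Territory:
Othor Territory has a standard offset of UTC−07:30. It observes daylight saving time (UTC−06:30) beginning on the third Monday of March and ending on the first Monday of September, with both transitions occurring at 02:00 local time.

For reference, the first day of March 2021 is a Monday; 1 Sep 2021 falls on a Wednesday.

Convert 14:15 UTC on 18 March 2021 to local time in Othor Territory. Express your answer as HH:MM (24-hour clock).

1 March 2021 is a Monday, so the first Monday is March 1 and the third is March 15.
1 September 2021 is a Wednesday, so the first Monday is September 6.
At the standard offset (UTC−07:30), 14:15 UTC − 7h30m = 06:45 Othor Territory standard time.
The standard-time date in Othor Territory, 18 March 2021, falls between 15 March and 6 September, so daylight saving is in effect and Othor Territory is at UTC−06:30.
14:15 UTC − 6h30m = 07:45 local.

07:45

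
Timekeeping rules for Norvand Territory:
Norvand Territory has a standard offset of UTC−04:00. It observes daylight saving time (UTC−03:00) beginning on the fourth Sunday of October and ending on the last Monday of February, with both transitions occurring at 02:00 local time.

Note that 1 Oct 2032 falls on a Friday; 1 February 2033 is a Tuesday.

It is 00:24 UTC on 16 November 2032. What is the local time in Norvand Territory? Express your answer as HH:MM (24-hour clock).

1 October 2032 is a Friday, so the first Sunday is October 3 and the fourth is October 24.
1 February 2033 is a Tuesday, so Mondays fall on 7, 14, 21, 28; the last is February 28.
At the standard offset (UTC−04:00), 00:24 UTC − 4h = 20:24 Norvand Territory standard time (rolling into the previous day, 15 November 2032).
The standard-time date in Norvand Territory, 15 November 2032, lies within the daylight-saving period (24 October 2032 – 28 February 2033), so Norvand Territory is on daylight time, UTC−03:00.
00:24 UTC − 3h = 21:24 local (rolling into the previous day, 15 November 2032).

21:24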